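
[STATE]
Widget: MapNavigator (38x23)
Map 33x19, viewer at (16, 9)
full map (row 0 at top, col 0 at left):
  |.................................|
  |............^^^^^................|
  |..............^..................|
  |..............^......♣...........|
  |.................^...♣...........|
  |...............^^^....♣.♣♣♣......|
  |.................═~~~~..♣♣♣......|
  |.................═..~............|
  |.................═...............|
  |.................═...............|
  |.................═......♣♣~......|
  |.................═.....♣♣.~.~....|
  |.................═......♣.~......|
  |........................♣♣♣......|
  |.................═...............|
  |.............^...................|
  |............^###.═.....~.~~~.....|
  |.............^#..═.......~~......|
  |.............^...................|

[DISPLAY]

                                      
                                      
   .................................  
   ............^^^^^................  
   ..............^..................  
   ..............^......♣...........  
   .................^...♣...........  
   ...............^^^....♣.♣♣♣......  
   .................═~~~~..♣♣♣......  
   .................═..~............  
   .................═...............  
   ................@═...............  
   .................═......♣♣~......  
   .................═.....♣♣.~.~....  
   .................═......♣.~......  
   ........................♣♣♣......  
   .................═...............  
   .............^...................  
   ............^###.═.....~.~~~.....  
   .............^#..═.......~~......  
   .............^...................  
                                      
                                      


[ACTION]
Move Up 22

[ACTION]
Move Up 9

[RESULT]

                                      
                                      
                                      
                                      
                                      
                                      
                                      
                                      
                                      
                                      
                                      
   ................@................  
   ............^^^^^................  
   ..............^..................  
   ..............^......♣...........  
   .................^...♣...........  
   ...............^^^....♣.♣♣♣......  
   .................═~~~~..♣♣♣......  
   .................═..~............  
   .................═...............  
   .................═...............  
   .................═......♣♣~......  
   .................═.....♣♣.~.~....  


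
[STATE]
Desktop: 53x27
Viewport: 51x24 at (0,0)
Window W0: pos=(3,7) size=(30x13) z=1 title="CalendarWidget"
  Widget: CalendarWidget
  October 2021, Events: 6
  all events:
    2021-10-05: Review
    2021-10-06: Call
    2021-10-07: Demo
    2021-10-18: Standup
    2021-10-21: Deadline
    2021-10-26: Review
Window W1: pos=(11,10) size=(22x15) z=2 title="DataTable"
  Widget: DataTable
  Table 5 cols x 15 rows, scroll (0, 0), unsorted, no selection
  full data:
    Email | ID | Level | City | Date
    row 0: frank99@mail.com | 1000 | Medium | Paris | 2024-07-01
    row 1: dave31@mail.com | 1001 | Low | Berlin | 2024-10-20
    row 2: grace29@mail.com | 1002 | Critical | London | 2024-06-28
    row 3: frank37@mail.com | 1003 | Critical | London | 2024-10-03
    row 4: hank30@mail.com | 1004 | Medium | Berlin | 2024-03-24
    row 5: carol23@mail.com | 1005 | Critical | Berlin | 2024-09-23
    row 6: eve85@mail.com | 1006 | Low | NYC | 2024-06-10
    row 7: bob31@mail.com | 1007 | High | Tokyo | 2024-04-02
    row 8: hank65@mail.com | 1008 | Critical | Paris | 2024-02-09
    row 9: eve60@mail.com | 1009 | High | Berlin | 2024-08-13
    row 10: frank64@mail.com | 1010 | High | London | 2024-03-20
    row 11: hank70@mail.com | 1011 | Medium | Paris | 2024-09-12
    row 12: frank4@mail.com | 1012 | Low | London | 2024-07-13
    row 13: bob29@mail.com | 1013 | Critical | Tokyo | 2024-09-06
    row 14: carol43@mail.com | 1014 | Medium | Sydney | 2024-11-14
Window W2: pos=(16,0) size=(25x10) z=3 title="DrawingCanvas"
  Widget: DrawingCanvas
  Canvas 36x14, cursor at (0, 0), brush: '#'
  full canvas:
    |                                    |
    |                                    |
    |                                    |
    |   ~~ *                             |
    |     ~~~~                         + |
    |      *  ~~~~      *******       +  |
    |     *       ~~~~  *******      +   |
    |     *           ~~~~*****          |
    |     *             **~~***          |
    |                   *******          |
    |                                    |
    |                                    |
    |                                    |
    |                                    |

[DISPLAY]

                ┏━━━━━━━━━━━━━━━━━━━━━━━┓          
                ┃ DrawingCanvas         ┃          
                ┠───────────────────────┨          
                ┃+                      ┃          
                ┃                       ┃          
                ┃                       ┃          
                ┃   ~~ *                ┃          
   ┏━━━━━━━━━━━━┃     ~~~~              ┃          
   ┃ CalendarWid┃      *  ~~~~      ****┃          
   ┠────────────┗━━━━━━━━━━━━━━━━━━━━━━━┛          
   ┃       ┏━━━━━━━━━━━━━━━━━━━━┓                  
   ┃Mo Tu W┃ DataTable          ┃                  
   ┃       ┠────────────────────┨                  
   ┃ 4  5* ┃Email           │ID ┃                  
   ┃11 12 1┃────────────────┼───┃                  
   ┃18* 19 ┃frank99@mail.com│100┃                  
   ┃25 26* ┃dave31@mail.com │100┃                  
   ┃       ┃grace29@mail.com│100┃                  
   ┃       ┃frank37@mail.com│100┃                  
   ┗━━━━━━━┃hank30@mail.com │100┃                  
           ┃carol23@mail.com│100┃                  
           ┃eve85@mail.com  │100┃                  
           ┃bob31@mail.com  │100┃                  
           ┃hank65@mail.com │100┃                  


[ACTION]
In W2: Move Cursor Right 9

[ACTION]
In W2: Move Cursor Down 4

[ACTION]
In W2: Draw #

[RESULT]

                ┏━━━━━━━━━━━━━━━━━━━━━━━┓          
                ┃ DrawingCanvas         ┃          
                ┠───────────────────────┨          
                ┃                       ┃          
                ┃                       ┃          
                ┃                       ┃          
                ┃   ~~ *                ┃          
   ┏━━━━━━━━━━━━┃     ~~~~#             ┃          
   ┃ CalendarWid┃      *  ~~~~      ****┃          
   ┠────────────┗━━━━━━━━━━━━━━━━━━━━━━━┛          
   ┃       ┏━━━━━━━━━━━━━━━━━━━━┓                  
   ┃Mo Tu W┃ DataTable          ┃                  
   ┃       ┠────────────────────┨                  
   ┃ 4  5* ┃Email           │ID ┃                  
   ┃11 12 1┃────────────────┼───┃                  
   ┃18* 19 ┃frank99@mail.com│100┃                  
   ┃25 26* ┃dave31@mail.com │100┃                  
   ┃       ┃grace29@mail.com│100┃                  
   ┃       ┃frank37@mail.com│100┃                  
   ┗━━━━━━━┃hank30@mail.com │100┃                  
           ┃carol23@mail.com│100┃                  
           ┃eve85@mail.com  │100┃                  
           ┃bob31@mail.com  │100┃                  
           ┃hank65@mail.com │100┃                  


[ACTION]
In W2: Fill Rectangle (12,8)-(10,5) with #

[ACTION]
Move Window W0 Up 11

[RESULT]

   ┏━━━━━━━━━━━━┏━━━━━━━━━━━━━━━━━━━━━━━┓          
   ┃ CalendarWid┃ DrawingCanvas         ┃          
   ┠────────────┠───────────────────────┨          
   ┃        Octo┃                       ┃          
   ┃Mo Tu We Th ┃                       ┃          
   ┃            ┃                       ┃          
   ┃ 4  5*  6*  ┃   ~~ *                ┃          
   ┃11 12 13 14 ┃     ~~~~#             ┃          
   ┃18* 19 20 21┃      *  ~~~~      ****┃          
   ┃25 26* 27 28┗━━━━━━━━━━━━━━━━━━━━━━━┛          
   ┃       ┏━━━━━━━━━━━━━━━━━━━━┓                  
   ┃       ┃ DataTable          ┃                  
   ┗━━━━━━━┠────────────────────┨                  
           ┃Email           │ID ┃                  
           ┃────────────────┼───┃                  
           ┃frank99@mail.com│100┃                  
           ┃dave31@mail.com │100┃                  
           ┃grace29@mail.com│100┃                  
           ┃frank37@mail.com│100┃                  
           ┃hank30@mail.com │100┃                  
           ┃carol23@mail.com│100┃                  
           ┃eve85@mail.com  │100┃                  
           ┃bob31@mail.com  │100┃                  
           ┃hank65@mail.com │100┃                  


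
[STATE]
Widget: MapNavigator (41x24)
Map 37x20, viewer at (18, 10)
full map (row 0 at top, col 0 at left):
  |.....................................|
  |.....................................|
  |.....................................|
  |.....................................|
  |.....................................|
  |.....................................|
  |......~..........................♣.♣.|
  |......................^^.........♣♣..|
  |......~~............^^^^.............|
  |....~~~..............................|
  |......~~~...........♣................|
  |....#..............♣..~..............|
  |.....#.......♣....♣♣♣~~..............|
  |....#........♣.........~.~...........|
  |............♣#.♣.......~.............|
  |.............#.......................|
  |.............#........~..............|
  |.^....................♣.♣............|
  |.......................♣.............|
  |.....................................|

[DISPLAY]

                                         
                                         
  .....................................  
  .....................................  
  .....................................  
  .....................................  
  .....................................  
  .....................................  
  ......~..........................♣.♣.  
  ......................^^.........♣♣..  
  ......~~............^^^^.............  
  ....~~~..............................  
  ......~~~.........@.♣................  
  ....#..............♣..~..............  
  .....#.......♣....♣♣♣~~..............  
  ....#........♣.........~.~...........  
  ............♣#.♣.......~.............  
  .............#.......................  
  .............#........~..............  
  .^....................♣.♣............  
  .......................♣.............  
  .....................................  
                                         
                                         


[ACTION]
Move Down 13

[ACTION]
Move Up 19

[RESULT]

                                         
                                         
                                         
                                         
                                         
                                         
                                         
                                         
                                         
                                         
                                         
                                         
  ..................@..................  
  .....................................  
  .....................................  
  .....................................  
  .....................................  
  .....................................  
  ......~..........................♣.♣.  
  ......................^^.........♣♣..  
  ......~~............^^^^.............  
  ....~~~..............................  
  ......~~~...........♣................  
  ....#..............♣..~..............  


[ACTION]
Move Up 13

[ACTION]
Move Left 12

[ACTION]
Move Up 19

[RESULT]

                                         
                                         
                                         
                                         
                                         
                                         
                                         
                                         
                                         
                                         
                                         
                                         
              ......@....................
              ...........................
              ...........................
              ...........................
              ...........................
              ...........................
              ......~....................
              ......................^^...
              ......~~............^^^^...
              ....~~~....................
              ......~~~...........♣......
              ....#..............♣..~....


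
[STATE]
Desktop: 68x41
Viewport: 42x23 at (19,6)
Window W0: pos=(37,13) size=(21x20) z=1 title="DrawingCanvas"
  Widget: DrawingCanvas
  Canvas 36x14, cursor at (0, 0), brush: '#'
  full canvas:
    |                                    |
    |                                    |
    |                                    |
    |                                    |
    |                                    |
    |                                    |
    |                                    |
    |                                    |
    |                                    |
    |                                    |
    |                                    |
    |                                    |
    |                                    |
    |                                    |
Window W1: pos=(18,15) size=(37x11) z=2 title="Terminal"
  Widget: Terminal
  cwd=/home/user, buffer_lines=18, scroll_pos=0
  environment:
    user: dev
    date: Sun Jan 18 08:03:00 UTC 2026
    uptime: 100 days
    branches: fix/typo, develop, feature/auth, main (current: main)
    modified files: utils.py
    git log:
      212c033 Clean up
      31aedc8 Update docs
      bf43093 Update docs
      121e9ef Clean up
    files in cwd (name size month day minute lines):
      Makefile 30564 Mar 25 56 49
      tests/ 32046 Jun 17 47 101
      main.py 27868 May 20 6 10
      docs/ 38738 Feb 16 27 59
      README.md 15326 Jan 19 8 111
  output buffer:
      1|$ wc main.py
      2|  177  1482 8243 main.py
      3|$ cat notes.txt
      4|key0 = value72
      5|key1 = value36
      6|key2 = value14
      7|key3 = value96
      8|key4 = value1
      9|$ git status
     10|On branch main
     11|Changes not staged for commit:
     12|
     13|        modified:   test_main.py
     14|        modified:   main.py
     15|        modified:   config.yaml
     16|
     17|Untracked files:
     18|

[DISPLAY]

                                          
                                          
                                          
                                          
                                          
                                          
                                          
                  ┏━━━━━━━━━━━━━━━━━━━┓   
                  ┃ DrawingCanvas     ┃   
━━━━━━━━━━━━━━━━━━━━━━━━━━━━━━━━━━━┓──┨   
 Terminal                          ┃  ┃   
───────────────────────────────────┨  ┃   
$ wc main.py                       ┃  ┃   
  177  1482 8243 main.py           ┃  ┃   
$ cat notes.txt                    ┃  ┃   
key0 = value72                     ┃  ┃   
key1 = value36                     ┃  ┃   
key2 = value14                     ┃  ┃   
key3 = value96                     ┃  ┃   
━━━━━━━━━━━━━━━━━━━━━━━━━━━━━━━━━━━┛  ┃   
                  ┃                   ┃   
                  ┃                   ┃   
                  ┃                   ┃   


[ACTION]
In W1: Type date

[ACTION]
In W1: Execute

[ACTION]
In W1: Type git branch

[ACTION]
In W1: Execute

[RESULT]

                                          
                                          
                                          
                                          
                                          
                                          
                                          
                  ┏━━━━━━━━━━━━━━━━━━━┓   
                  ┃ DrawingCanvas     ┃   
━━━━━━━━━━━━━━━━━━━━━━━━━━━━━━━━━━━┓──┨   
 Terminal                          ┃  ┃   
───────────────────────────────────┨  ┃   
Sun Jan 18 08:03:00 UTC 2026       ┃  ┃   
$ git branch                       ┃  ┃   
  fix/typo                         ┃  ┃   
  develop                          ┃  ┃   
  feature/auth                     ┃  ┃   
* main                             ┃  ┃   
$ █                                ┃  ┃   
━━━━━━━━━━━━━━━━━━━━━━━━━━━━━━━━━━━┛  ┃   
                  ┃                   ┃   
                  ┃                   ┃   
                  ┃                   ┃   


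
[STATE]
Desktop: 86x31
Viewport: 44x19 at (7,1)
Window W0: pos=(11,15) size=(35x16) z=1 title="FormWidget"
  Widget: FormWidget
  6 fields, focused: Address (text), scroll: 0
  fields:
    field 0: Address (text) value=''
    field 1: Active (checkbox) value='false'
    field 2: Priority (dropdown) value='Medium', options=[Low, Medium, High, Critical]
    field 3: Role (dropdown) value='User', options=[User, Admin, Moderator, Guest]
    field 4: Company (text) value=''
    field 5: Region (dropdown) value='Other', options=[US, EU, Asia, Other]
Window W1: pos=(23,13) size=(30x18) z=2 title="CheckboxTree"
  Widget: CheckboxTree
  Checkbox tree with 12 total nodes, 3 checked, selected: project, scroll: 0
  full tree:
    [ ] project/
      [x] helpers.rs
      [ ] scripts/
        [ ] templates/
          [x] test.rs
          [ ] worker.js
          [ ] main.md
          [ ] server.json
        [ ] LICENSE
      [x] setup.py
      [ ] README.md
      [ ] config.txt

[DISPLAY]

                                            
                                            
                                            
                                            
                                            
                                            
                                            
                                            
                                            
                                            
                                            
                                            
                ┏━━━━━━━━━━━━━━━━━━━━━━━━━━━
                ┃ CheckboxTree              
    ┏━━━━━━━━━━━┠───────────────────────────
    ┃ FormWidget┃>[-] project/              
    ┠───────────┃   [x] helpers.rs          
    ┃> Address: ┃   [-] scripts/            
    ┃  Active:  ┃     [-] templates/        


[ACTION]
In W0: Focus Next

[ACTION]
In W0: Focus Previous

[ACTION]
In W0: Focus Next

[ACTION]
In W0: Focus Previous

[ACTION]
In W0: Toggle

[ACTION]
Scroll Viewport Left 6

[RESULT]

                                            
                                            
                                            
                                            
                                            
                                            
                                            
                                            
                                            
                                            
                                            
                                            
                      ┏━━━━━━━━━━━━━━━━━━━━━
                      ┃ CheckboxTree        
          ┏━━━━━━━━━━━┠─────────────────────
          ┃ FormWidget┃>[-] project/        
          ┠───────────┃   [x] helpers.rs    
          ┃> Address: ┃   [-] scripts/      
          ┃  Active:  ┃     [-] templates/  


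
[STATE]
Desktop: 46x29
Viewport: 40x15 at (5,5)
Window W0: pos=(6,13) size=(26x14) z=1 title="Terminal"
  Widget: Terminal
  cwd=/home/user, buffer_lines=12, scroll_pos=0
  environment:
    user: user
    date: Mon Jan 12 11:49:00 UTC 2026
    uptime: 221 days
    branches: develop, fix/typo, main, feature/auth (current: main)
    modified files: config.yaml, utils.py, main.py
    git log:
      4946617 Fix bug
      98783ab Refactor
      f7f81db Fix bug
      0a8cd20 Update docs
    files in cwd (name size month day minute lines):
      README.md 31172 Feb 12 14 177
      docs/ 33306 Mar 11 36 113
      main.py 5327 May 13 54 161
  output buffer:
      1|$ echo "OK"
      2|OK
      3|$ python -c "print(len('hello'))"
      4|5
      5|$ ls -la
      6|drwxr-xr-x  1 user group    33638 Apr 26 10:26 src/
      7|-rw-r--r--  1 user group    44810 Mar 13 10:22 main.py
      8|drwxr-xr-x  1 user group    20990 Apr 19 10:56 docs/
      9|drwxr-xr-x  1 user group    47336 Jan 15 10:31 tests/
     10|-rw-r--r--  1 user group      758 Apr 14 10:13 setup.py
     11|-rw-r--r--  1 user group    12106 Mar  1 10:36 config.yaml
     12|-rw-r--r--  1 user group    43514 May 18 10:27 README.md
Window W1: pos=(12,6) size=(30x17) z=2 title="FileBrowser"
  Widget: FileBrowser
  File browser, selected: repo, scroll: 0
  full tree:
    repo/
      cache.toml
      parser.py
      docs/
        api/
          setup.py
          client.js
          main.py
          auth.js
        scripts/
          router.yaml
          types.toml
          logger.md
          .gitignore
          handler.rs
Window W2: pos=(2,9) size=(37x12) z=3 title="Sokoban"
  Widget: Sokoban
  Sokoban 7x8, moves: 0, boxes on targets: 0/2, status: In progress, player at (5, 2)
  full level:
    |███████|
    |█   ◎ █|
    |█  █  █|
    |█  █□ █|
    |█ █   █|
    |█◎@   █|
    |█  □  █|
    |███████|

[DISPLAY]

                                        
       ┏━━━━━━━━━━━━━━━━━━━━━━━━━━━━┓   
       ┃ FileBrowser                ┃   
       ┠────────────────────────────┨   
━━━━━━━━━━━━━━━━━━━━━━━━━━━━━━━━━┓  ┃   
okoban                           ┃  ┃   
─────────────────────────────────┨  ┃   
█████                            ┃  ┃   
  ◎ █                            ┃  ┃   
 █  █                            ┃  ┃   
 █□ █                            ┃  ┃   
█   █                            ┃  ┃   
@   █                            ┃  ┃   
 □  █                            ┃  ┃   
█████                            ┃  ┃   


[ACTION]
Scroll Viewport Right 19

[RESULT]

                                        
      ┏━━━━━━━━━━━━━━━━━━━━━━━━━━━━┓    
      ┃ FileBrowser                ┃    
      ┠────────────────────────────┨    
━━━━━━━━━━━━━━━━━━━━━━━━━━━━━━━━┓  ┃    
koban                           ┃  ┃    
────────────────────────────────┨  ┃    
████                            ┃  ┃    
 ◎ █                            ┃  ┃    
█  █                            ┃  ┃    
█□ █                            ┃  ┃    
   █                            ┃  ┃    
   █                            ┃  ┃    
□  █                            ┃  ┃    
████                            ┃  ┃    


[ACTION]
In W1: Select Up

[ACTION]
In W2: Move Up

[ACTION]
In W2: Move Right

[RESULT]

                                        
      ┏━━━━━━━━━━━━━━━━━━━━━━━━━━━━┓    
      ┃ FileBrowser                ┃    
      ┠────────────────────────────┨    
━━━━━━━━━━━━━━━━━━━━━━━━━━━━━━━━┓  ┃    
koban                           ┃  ┃    
────────────────────────────────┨  ┃    
████                            ┃  ┃    
 ◎ █                            ┃  ┃    
█  █                            ┃  ┃    
█□ █                            ┃  ┃    
   █                            ┃  ┃    
@  █                            ┃  ┃    
□  █                            ┃  ┃    
████                            ┃  ┃    


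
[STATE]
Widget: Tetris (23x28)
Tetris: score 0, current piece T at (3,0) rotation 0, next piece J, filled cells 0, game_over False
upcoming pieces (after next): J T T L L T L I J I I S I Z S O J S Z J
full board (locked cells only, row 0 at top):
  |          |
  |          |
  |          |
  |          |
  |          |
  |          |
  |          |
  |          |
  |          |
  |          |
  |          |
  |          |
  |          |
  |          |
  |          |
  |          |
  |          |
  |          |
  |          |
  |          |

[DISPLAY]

    ▒     │Next:       
   ▒▒▒    │█           
          │███         
          │            
          │            
          │            
          │Score:      
          │0           
          │            
          │            
          │            
          │            
          │            
          │            
          │            
          │            
          │            
          │            
          │            
          │            
          │            
          │            
          │            
          │            
          │            
          │            
          │            
          │            


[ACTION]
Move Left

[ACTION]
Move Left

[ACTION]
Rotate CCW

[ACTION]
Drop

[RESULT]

          │Next:       
  ▒       │█           
 ▒▒       │███         
  ▒       │            
          │            
          │            
          │Score:      
          │0           
          │            
          │            
          │            
          │            
          │            
          │            
          │            
          │            
          │            
          │            
          │            
          │            
          │            
          │            
          │            
          │            
          │            
          │            
          │            
          │            


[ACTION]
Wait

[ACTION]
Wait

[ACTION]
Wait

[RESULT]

          │Next:       
          │█           
          │███         
          │            
  ▒       │            
 ▒▒       │            
  ▒       │Score:      
          │0           
          │            
          │            
          │            
          │            
          │            
          │            
          │            
          │            
          │            
          │            
          │            
          │            
          │            
          │            
          │            
          │            
          │            
          │            
          │            
          │            


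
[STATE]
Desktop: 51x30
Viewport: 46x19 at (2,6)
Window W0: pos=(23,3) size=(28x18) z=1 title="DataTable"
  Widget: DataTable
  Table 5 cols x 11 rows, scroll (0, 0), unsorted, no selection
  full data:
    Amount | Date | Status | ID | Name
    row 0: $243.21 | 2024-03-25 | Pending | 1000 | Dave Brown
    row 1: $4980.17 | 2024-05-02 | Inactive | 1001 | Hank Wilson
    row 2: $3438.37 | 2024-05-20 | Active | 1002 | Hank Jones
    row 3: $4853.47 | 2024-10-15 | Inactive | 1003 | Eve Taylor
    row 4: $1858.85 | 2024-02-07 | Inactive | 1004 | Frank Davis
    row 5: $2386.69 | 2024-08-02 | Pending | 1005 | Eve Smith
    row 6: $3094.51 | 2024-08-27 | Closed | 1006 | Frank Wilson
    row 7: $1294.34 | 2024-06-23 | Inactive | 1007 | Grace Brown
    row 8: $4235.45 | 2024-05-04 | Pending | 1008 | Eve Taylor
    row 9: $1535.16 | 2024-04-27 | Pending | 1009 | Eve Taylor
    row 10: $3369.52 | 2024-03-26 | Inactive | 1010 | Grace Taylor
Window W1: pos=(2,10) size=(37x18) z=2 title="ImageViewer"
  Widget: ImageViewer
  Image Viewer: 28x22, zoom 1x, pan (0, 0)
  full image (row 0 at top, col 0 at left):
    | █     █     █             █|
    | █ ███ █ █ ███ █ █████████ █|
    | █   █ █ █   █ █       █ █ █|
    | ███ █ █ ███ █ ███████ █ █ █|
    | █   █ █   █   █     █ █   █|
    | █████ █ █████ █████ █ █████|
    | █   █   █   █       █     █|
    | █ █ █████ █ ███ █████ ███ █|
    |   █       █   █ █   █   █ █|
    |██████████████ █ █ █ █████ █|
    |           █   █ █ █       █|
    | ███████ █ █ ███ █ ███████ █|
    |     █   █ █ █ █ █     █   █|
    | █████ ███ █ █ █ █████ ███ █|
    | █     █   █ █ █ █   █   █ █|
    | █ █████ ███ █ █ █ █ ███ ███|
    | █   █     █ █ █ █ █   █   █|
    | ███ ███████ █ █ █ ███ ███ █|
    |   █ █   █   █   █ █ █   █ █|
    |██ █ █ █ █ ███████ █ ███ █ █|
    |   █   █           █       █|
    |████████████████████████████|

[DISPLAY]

                     ┃Amount  │Date      │Stat
                     ┃────────┼──────────┼────
                     ┃$243.21 │2024-03-25│Pend
                     ┃$4980.17│2024-05-02│Inac
┏━━━━━━━━━━━━━━━━━━━━━━━━━━━━━━━━━━━┓5-20│Acti
┃ ImageViewer                       ┃0-15│Inac
┠───────────────────────────────────┨2-07│Inac
┃ █     █     █             █       ┃8-02│Pend
┃ █ ███ █ █ ███ █ █████████ █       ┃8-27│Clos
┃ █   █ █ █   █ █       █ █ █       ┃6-23│Inac
┃ ███ █ █ ███ █ ███████ █ █ █       ┃5-04│Pend
┃ █   █ █   █   █     █ █   █       ┃4-27│Pend
┃ █████ █ █████ █████ █ █████       ┃3-26│Inac
┃ █   █   █   █       █     █       ┃         
┃ █ █ █████ █ ███ █████ ███ █       ┃━━━━━━━━━
┃   █       █   █ █   █   █ █       ┃         
┃██████████████ █ █ █ █████ █       ┃         
┃           █   █ █ █       █       ┃         
┃ ███████ █ █ ███ █ ███████ █       ┃         


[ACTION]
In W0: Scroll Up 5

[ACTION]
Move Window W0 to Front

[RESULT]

                     ┃Amount  │Date      │Stat
                     ┃────────┼──────────┼────
                     ┃$243.21 │2024-03-25│Pend
                     ┃$4980.17│2024-05-02│Inac
┏━━━━━━━━━━━━━━━━━━━━┃$3438.37│2024-05-20│Acti
┃ ImageViewer        ┃$4853.47│2024-10-15│Inac
┠────────────────────┃$1858.85│2024-02-07│Inac
┃ █     █     █      ┃$2386.69│2024-08-02│Pend
┃ █ ███ █ █ ███ █ ███┃$3094.51│2024-08-27│Clos
┃ █   █ █ █   █ █    ┃$1294.34│2024-06-23│Inac
┃ ███ █ █ ███ █ █████┃$4235.45│2024-05-04│Pend
┃ █   █ █   █   █    ┃$1535.16│2024-04-27│Pend
┃ █████ █ █████ █████┃$3369.52│2024-03-26│Inac
┃ █   █   █   █      ┃                        
┃ █ █ █████ █ ███ ███┗━━━━━━━━━━━━━━━━━━━━━━━━
┃   █       █   █ █   █   █ █       ┃         
┃██████████████ █ █ █ █████ █       ┃         
┃           █   █ █ █       █       ┃         
┃ ███████ █ █ ███ █ ███████ █       ┃         


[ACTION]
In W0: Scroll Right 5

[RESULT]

                     ┃t  │Date      │Status  │
                     ┃───┼──────────┼────────┼
                     ┃21 │2024-03-25│Pending │
                     ┃.17│2024-05-02│Inactive│
┏━━━━━━━━━━━━━━━━━━━━┃.37│2024-05-20│Active  │
┃ ImageViewer        ┃.47│2024-10-15│Inactive│
┠────────────────────┃.85│2024-02-07│Inactive│
┃ █     █     █      ┃.69│2024-08-02│Pending │
┃ █ ███ █ █ ███ █ ███┃.51│2024-08-27│Closed  │
┃ █   █ █ █   █ █    ┃.34│2024-06-23│Inactive│
┃ ███ █ █ ███ █ █████┃.45│2024-05-04│Pending │
┃ █   █ █   █   █    ┃.16│2024-04-27│Pending │
┃ █████ █ █████ █████┃.52│2024-03-26│Inactive│
┃ █   █   █   █      ┃                        
┃ █ █ █████ █ ███ ███┗━━━━━━━━━━━━━━━━━━━━━━━━
┃   █       █   █ █   █   █ █       ┃         
┃██████████████ █ █ █ █████ █       ┃         
┃           █   █ █ █       █       ┃         
┃ ███████ █ █ ███ █ ███████ █       ┃         


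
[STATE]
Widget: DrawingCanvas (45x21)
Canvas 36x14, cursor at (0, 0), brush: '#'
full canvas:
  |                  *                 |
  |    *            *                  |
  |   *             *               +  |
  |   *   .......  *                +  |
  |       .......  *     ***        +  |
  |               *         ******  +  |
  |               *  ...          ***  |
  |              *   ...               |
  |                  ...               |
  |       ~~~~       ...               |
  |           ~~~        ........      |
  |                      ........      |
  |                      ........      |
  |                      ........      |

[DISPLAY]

+                 *                          
    *            *                           
   *             *               +           
   *   .......  *                +           
       .......  *     ***        +           
               *         ******  +           
               *  ...          ***           
              *   ...                        
                  ...                        
       ~~~~       ...                        
           ~~~        ........               
                      ........               
                      ........               
                      ........               
                                             
                                             
                                             
                                             
                                             
                                             
                                             


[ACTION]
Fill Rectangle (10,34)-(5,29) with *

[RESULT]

+                 *                          
    *            *                           
   *             *               +           
   *   .......  *                +           
       .......  *     ***        +           
               *         **********          
               *  ...        ******          
              *   ...        ******          
                  ...        ******          
       ~~~~       ...        ******          
           ~~~        .......******          
                      ........               
                      ........               
                      ........               
                                             
                                             
                                             
                                             
                                             
                                             
                                             


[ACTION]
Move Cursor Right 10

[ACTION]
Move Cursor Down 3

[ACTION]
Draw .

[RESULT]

                  *                          
    *            *                           
   *             *               +           
   *   .......  *                +           
       .......  *     ***        +           
               *         **********          
               *  ...        ******          
              *   ...        ******          
                  ...        ******          
       ~~~~       ...        ******          
           ~~~        .......******          
                      ........               
                      ........               
                      ........               
                                             
                                             
                                             
                                             
                                             
                                             
                                             
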